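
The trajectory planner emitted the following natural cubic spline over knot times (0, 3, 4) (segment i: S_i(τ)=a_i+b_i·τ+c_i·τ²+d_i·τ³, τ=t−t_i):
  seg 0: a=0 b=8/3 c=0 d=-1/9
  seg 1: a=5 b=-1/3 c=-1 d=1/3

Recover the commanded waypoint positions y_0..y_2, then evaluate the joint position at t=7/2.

y_0=0 y_1=5 y_2=4
S(7/2) = 37/8

y_0 = S_0(0) = a_0 = 0
y_1 = S_1(0) = a_1 = 5
y_2 = S_1(1) = 4
t_q=7/2 is in segment 1 (τ=1/2); S_1(τ)=37/8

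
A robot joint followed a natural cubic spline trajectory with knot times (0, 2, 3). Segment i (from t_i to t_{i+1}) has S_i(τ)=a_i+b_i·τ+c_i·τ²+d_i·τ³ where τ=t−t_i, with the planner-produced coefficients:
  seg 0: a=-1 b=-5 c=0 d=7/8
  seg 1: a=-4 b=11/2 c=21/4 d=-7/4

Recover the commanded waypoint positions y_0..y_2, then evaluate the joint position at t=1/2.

y_0=-1 y_1=-4 y_2=5
S(1/2) = -217/64

y_0 = S_0(0) = a_0 = -1
y_1 = S_1(0) = a_1 = -4
y_2 = S_1(1) = 5
t_q=1/2 is in segment 0 (τ=1/2); S_0(τ)=-217/64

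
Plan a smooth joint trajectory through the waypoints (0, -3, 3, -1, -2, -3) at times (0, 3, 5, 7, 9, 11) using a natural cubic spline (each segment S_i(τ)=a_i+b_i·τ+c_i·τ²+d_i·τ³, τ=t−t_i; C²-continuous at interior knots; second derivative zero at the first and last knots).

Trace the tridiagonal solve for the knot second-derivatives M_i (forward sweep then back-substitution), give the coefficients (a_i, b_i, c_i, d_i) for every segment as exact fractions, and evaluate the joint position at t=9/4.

Δ: Δ0=-1, Δ1=3, Δ2=-2, Δ3=-1/2, Δ4=-1/2
row 1: diag=10, rhs=24; c'=1/5, d'=12/5
row 2: denom=8−2·1/5=38/5; d'=(-30−2·12/5)/(38/5)=-87/19
row 3: denom=8−2·5/19=142/19; d'=(9−2·-87/19)/(142/19)=345/142
row 4: denom=8−2·19/71=530/71; d'=(0−2·345/142)/(530/71)=-69/106
back: M4=-69/106
back: M3=345/142−19/71·-69/106=138/53
back: M2=-87/19−5/19·138/53=-279/53
back: M1=12/5−1/5·-279/53=183/53
M: M0=0, M1=183/53, M2=-279/53, M3=138/53, M4=-69/106, M5=0
seg 0: a=0, c=M0/2=0, d=(M1−M0)/(6·3)=61/318, b=Δ0−h0·(2M0+M1)/6=-289/106
seg 1: a=-3, c=M1/2=183/106, d=(M2−M1)/(6·2)=-77/106, b=Δ1−h1·(2M1+M2)/6=130/53
seg 2: a=3, c=M2/2=-279/106, d=(M3−M2)/(6·2)=139/212, b=Δ2−h2·(2M2+M3)/6=34/53
seg 3: a=-1, c=M3/2=69/53, d=(M4−M3)/(6·2)=-115/424, b=Δ3−h3·(2M3+M4)/6=-107/53
seg 4: a=-2, c=M4/2=-69/212, d=(M5−M4)/(6·2)=23/424, b=Δ4−h4·(2M4+M5)/6=-7/106
t_q=9/4 → seg 0, τ=9/4; S=0+-289/106·τ+0·τ²+61/318·τ³=-26793/6784

  seg 0: a=0 b=-289/106 c=0 d=61/318
  seg 1: a=-3 b=130/53 c=183/106 d=-77/106
  seg 2: a=3 b=34/53 c=-279/106 d=139/212
  seg 3: a=-1 b=-107/53 c=69/53 d=-115/424
  seg 4: a=-2 b=-7/106 c=-69/212 d=23/424
S(9/4) = -26793/6784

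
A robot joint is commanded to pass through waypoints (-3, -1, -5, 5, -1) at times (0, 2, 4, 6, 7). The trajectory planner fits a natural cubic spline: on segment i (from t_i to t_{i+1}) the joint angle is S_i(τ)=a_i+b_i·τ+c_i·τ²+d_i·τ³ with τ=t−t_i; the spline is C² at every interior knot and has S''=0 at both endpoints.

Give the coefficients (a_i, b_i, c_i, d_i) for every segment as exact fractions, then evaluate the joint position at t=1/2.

Δ: Δ0=1, Δ1=-2, Δ2=5, Δ3=-6
row 1: diag=8, rhs=-18; c'=1/4, d'=-9/4
row 2: denom=8−2·1/4=15/2; d'=(42−2·-9/4)/(15/2)=31/5
row 3: denom=6−2·4/15=82/15; d'=(-66−2·31/5)/(82/15)=-588/41
back: M3=-588/41
back: M2=31/5−4/15·-588/41=411/41
back: M1=-9/4−1/4·411/41=-195/41
M: M0=0, M1=-195/41, M2=411/41, M3=-588/41, M4=0
seg 0: a=-3, c=M0/2=0, d=(M1−M0)/(6·2)=-65/164, b=Δ0−h0·(2M0+M1)/6=106/41
seg 1: a=-1, c=M1/2=-195/82, d=(M2−M1)/(6·2)=101/82, b=Δ1−h1·(2M1+M2)/6=-89/41
seg 2: a=-5, c=M2/2=411/82, d=(M3−M2)/(6·2)=-333/164, b=Δ2−h2·(2M2+M3)/6=127/41
seg 3: a=5, c=M3/2=-294/41, d=(M4−M3)/(6·1)=98/41, b=Δ3−h3·(2M3+M4)/6=-50/41
t_q=1/2 → seg 0, τ=1/2; S=-3+106/41·τ+0·τ²+-65/164·τ³=-2305/1312

  seg 0: a=-3 b=106/41 c=0 d=-65/164
  seg 1: a=-1 b=-89/41 c=-195/82 d=101/82
  seg 2: a=-5 b=127/41 c=411/82 d=-333/164
  seg 3: a=5 b=-50/41 c=-294/41 d=98/41
S(1/2) = -2305/1312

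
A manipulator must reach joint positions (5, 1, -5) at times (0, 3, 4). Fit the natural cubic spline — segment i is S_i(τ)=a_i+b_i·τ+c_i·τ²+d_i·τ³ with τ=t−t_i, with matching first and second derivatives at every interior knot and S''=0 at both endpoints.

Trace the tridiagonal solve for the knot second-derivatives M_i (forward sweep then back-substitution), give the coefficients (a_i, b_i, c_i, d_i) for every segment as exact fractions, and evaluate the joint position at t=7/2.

Δ: Δ0=-4/3, Δ1=-6
row 1: diag=8, rhs=-28; c'=1/8, d'=-7/2
back: M1=-7/2
M: M0=0, M1=-7/2, M2=0
seg 0: a=5, c=M0/2=0, d=(M1−M0)/(6·3)=-7/36, b=Δ0−h0·(2M0+M1)/6=5/12
seg 1: a=1, c=M1/2=-7/4, d=(M2−M1)/(6·1)=7/12, b=Δ1−h1·(2M1+M2)/6=-29/6
t_q=7/2 → seg 1, τ=1/2; S=1+-29/6·τ+-7/4·τ²+7/12·τ³=-57/32

  seg 0: a=5 b=5/12 c=0 d=-7/36
  seg 1: a=1 b=-29/6 c=-7/4 d=7/12
S(7/2) = -57/32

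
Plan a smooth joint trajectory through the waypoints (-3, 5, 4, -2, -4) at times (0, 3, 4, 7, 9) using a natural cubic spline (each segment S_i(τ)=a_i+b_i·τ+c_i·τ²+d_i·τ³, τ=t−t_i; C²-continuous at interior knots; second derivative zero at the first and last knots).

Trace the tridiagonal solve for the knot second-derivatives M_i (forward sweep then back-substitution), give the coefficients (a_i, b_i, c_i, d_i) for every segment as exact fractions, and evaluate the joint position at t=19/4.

  seg 0: a=-3 b=1115/279 c=0 d=-371/2511
  seg 1: a=5 b=2/279 c=-371/279 d=10/31
  seg 2: a=4 b=-470/279 c=-101/279 d=215/2511
  seg 3: a=-2 b=-431/279 c=38/93 d=-19/279
S(19/4) = 5097/1984

Δ: Δ0=8/3, Δ1=-1, Δ2=-2, Δ3=-1
row 1: diag=8, rhs=-22; c'=1/8, d'=-11/4
row 2: denom=8−1·1/8=63/8; d'=(-6−1·-11/4)/(63/8)=-26/63
row 3: denom=10−3·8/21=62/7; d'=(6−3·-26/63)/(62/7)=76/93
back: M3=76/93
back: M2=-26/63−8/21·76/93=-202/279
back: M1=-11/4−1/8·-202/279=-742/279
M: M0=0, M1=-742/279, M2=-202/279, M3=76/93, M4=0
seg 0: a=-3, c=M0/2=0, d=(M1−M0)/(6·3)=-371/2511, b=Δ0−h0·(2M0+M1)/6=1115/279
seg 1: a=5, c=M1/2=-371/279, d=(M2−M1)/(6·1)=10/31, b=Δ1−h1·(2M1+M2)/6=2/279
seg 2: a=4, c=M2/2=-101/279, d=(M3−M2)/(6·3)=215/2511, b=Δ2−h2·(2M2+M3)/6=-470/279
seg 3: a=-2, c=M3/2=38/93, d=(M4−M3)/(6·2)=-19/279, b=Δ3−h3·(2M3+M4)/6=-431/279
t_q=19/4 → seg 2, τ=3/4; S=4+-470/279·τ+-101/279·τ²+215/2511·τ³=5097/1984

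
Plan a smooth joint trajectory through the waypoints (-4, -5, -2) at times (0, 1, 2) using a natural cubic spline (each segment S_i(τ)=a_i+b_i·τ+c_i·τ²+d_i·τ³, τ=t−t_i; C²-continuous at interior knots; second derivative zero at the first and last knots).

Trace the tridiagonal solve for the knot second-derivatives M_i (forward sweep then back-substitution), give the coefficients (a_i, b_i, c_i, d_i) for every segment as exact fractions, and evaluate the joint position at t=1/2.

Δ: Δ0=-1, Δ1=3
row 1: diag=4, rhs=24; c'=1/4, d'=6
back: M1=6
M: M0=0, M1=6, M2=0
seg 0: a=-4, c=M0/2=0, d=(M1−M0)/(6·1)=1, b=Δ0−h0·(2M0+M1)/6=-2
seg 1: a=-5, c=M1/2=3, d=(M2−M1)/(6·1)=-1, b=Δ1−h1·(2M1+M2)/6=1
t_q=1/2 → seg 0, τ=1/2; S=-4+-2·τ+0·τ²+1·τ³=-39/8

  seg 0: a=-4 b=-2 c=0 d=1
  seg 1: a=-5 b=1 c=3 d=-1
S(1/2) = -39/8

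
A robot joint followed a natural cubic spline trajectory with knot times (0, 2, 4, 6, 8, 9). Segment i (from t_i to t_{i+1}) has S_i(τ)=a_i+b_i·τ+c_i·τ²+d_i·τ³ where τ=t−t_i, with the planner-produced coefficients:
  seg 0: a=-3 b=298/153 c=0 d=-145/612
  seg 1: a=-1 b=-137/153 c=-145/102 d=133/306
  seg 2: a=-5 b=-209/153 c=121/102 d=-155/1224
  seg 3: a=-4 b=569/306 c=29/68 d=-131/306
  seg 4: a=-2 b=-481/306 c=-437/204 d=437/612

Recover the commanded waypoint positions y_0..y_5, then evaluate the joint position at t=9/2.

y_0 = S_0(0) = a_0 = -3
y_1 = S_1(0) = a_1 = -1
y_2 = S_2(0) = a_2 = -5
y_3 = S_3(0) = a_3 = -4
y_4 = S_4(0) = a_4 = -2
y_5 = S_4(1) = -5
t_q=9/2 is in segment 2 (τ=1/2); S_2(τ)=-17633/3264

y_0=-3 y_1=-1 y_2=-5 y_3=-4 y_4=-2 y_5=-5
S(9/2) = -17633/3264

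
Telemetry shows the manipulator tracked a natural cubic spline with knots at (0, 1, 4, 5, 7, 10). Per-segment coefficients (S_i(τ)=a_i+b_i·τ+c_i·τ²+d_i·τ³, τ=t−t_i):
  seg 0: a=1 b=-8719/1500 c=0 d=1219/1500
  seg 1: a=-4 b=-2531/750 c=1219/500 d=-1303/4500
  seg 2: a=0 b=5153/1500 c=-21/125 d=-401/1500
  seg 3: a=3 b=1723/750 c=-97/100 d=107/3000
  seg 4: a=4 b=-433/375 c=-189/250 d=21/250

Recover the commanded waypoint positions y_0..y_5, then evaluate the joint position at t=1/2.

y_0=1 y_1=-4 y_2=0 y_3=3 y_4=4 y_5=-4
S(1/2) = -7219/4000

y_0 = S_0(0) = a_0 = 1
y_1 = S_1(0) = a_1 = -4
y_2 = S_2(0) = a_2 = 0
y_3 = S_3(0) = a_3 = 3
y_4 = S_4(0) = a_4 = 4
y_5 = S_4(3) = -4
t_q=1/2 is in segment 0 (τ=1/2); S_0(τ)=-7219/4000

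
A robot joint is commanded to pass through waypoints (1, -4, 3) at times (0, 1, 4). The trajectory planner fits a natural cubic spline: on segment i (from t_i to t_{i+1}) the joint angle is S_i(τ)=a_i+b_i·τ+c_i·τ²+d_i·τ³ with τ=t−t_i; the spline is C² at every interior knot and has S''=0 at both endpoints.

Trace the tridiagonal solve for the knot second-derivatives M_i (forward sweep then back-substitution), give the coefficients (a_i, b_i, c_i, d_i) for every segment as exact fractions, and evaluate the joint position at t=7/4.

  seg 0: a=1 b=-71/12 c=0 d=11/12
  seg 1: a=-4 b=-19/6 c=11/4 d=-11/36
S(7/4) = -1269/256

Δ: Δ0=-5, Δ1=7/3
row 1: diag=8, rhs=44; c'=3/8, d'=11/2
back: M1=11/2
M: M0=0, M1=11/2, M2=0
seg 0: a=1, c=M0/2=0, d=(M1−M0)/(6·1)=11/12, b=Δ0−h0·(2M0+M1)/6=-71/12
seg 1: a=-4, c=M1/2=11/4, d=(M2−M1)/(6·3)=-11/36, b=Δ1−h1·(2M1+M2)/6=-19/6
t_q=7/4 → seg 1, τ=3/4; S=-4+-19/6·τ+11/4·τ²+-11/36·τ³=-1269/256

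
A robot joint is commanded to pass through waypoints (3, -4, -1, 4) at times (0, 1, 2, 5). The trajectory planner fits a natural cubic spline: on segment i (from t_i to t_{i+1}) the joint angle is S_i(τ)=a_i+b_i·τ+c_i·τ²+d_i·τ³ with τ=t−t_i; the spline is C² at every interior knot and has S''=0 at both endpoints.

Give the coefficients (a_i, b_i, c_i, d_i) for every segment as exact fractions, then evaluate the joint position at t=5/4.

  seg 0: a=3 b=-895/93 c=0 d=244/93
  seg 1: a=-4 b=-163/93 c=244/31 d=-290/93
  seg 2: a=-1 b=431/93 c=-46/31 d=46/279
S(5/4) = -3963/992

Δ: Δ0=-7, Δ1=3, Δ2=5/3
row 1: diag=4, rhs=60; c'=1/4, d'=15
row 2: denom=8−1·1/4=31/4; d'=(-8−1·15)/(31/4)=-92/31
back: M2=-92/31
back: M1=15−1/4·-92/31=488/31
M: M0=0, M1=488/31, M2=-92/31, M3=0
seg 0: a=3, c=M0/2=0, d=(M1−M0)/(6·1)=244/93, b=Δ0−h0·(2M0+M1)/6=-895/93
seg 1: a=-4, c=M1/2=244/31, d=(M2−M1)/(6·1)=-290/93, b=Δ1−h1·(2M1+M2)/6=-163/93
seg 2: a=-1, c=M2/2=-46/31, d=(M3−M2)/(6·3)=46/279, b=Δ2−h2·(2M2+M3)/6=431/93
t_q=5/4 → seg 1, τ=1/4; S=-4+-163/93·τ+244/31·τ²+-290/93·τ³=-3963/992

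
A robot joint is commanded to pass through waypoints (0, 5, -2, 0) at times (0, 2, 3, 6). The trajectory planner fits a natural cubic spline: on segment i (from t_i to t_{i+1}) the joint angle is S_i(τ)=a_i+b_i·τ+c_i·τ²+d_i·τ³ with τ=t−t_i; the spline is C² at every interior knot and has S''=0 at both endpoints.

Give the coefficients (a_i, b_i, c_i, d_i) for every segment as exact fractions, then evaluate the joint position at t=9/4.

  seg 0: a=0 b=1709/282 c=0 d=-251/282
  seg 1: a=5 b=-1303/282 c=-251/47 d=835/282
  seg 2: a=-2 b=-905/141 c=333/94 d=-37/94
S(9/4) = 21401/6016

Δ: Δ0=5/2, Δ1=-7, Δ2=2/3
row 1: diag=6, rhs=-57; c'=1/6, d'=-19/2
row 2: denom=8−1·1/6=47/6; d'=(46−1·-19/2)/(47/6)=333/47
back: M2=333/47
back: M1=-19/2−1/6·333/47=-502/47
M: M0=0, M1=-502/47, M2=333/47, M3=0
seg 0: a=0, c=M0/2=0, d=(M1−M0)/(6·2)=-251/282, b=Δ0−h0·(2M0+M1)/6=1709/282
seg 1: a=5, c=M1/2=-251/47, d=(M2−M1)/(6·1)=835/282, b=Δ1−h1·(2M1+M2)/6=-1303/282
seg 2: a=-2, c=M2/2=333/94, d=(M3−M2)/(6·3)=-37/94, b=Δ2−h2·(2M2+M3)/6=-905/141
t_q=9/4 → seg 1, τ=1/4; S=5+-1303/282·τ+-251/47·τ²+835/282·τ³=21401/6016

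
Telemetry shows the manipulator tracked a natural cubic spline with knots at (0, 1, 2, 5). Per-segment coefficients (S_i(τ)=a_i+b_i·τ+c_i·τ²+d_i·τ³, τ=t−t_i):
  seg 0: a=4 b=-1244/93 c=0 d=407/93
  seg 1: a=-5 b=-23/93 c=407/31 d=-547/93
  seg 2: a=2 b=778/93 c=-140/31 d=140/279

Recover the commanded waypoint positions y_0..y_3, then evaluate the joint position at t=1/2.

y_0=4 y_1=-5 y_2=2 y_3=0
S(1/2) = -531/248

y_0 = S_0(0) = a_0 = 4
y_1 = S_1(0) = a_1 = -5
y_2 = S_2(0) = a_2 = 2
y_3 = S_2(3) = 0
t_q=1/2 is in segment 0 (τ=1/2); S_0(τ)=-531/248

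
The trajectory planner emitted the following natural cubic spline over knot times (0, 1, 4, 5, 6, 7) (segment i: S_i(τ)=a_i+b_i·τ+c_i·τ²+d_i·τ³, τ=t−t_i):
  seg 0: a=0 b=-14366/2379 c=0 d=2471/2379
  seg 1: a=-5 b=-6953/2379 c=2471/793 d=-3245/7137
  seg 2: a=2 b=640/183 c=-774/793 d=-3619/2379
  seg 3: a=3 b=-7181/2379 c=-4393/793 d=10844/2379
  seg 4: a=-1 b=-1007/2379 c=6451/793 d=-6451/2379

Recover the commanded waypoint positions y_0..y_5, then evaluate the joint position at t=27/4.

y_0=0 y_1=-5 y_2=2 y_3=3 y_4=-1 y_5=4
S(27/4) = 107313/50752

y_0 = S_0(0) = a_0 = 0
y_1 = S_1(0) = a_1 = -5
y_2 = S_2(0) = a_2 = 2
y_3 = S_3(0) = a_3 = 3
y_4 = S_4(0) = a_4 = -1
y_5 = S_4(1) = 4
t_q=27/4 is in segment 4 (τ=3/4); S_4(τ)=107313/50752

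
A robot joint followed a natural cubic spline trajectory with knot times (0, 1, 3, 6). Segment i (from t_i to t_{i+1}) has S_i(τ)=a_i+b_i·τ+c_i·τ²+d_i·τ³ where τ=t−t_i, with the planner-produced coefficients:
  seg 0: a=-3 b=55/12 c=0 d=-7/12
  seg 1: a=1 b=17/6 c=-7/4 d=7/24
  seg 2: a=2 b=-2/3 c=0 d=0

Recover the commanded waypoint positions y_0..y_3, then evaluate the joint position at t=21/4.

y_0=-3 y_1=1 y_2=2 y_3=0
S(21/4) = 1/2

y_0 = S_0(0) = a_0 = -3
y_1 = S_1(0) = a_1 = 1
y_2 = S_2(0) = a_2 = 2
y_3 = S_2(3) = 0
t_q=21/4 is in segment 2 (τ=9/4); S_2(τ)=1/2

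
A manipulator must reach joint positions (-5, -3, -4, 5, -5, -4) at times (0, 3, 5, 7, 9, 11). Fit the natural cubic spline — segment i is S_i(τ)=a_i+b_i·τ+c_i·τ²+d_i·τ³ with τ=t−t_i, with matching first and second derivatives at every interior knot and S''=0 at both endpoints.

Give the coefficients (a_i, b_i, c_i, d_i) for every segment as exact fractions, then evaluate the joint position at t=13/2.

Δ: Δ0=2/3, Δ1=-1/2, Δ2=9/2, Δ3=-5, Δ4=1/2
row 1: diag=10, rhs=-7; c'=1/5, d'=-7/10
row 2: denom=8−2·1/5=38/5; d'=(30−2·-7/10)/(38/5)=157/38
row 3: denom=8−2·5/19=142/19; d'=(-57−2·157/38)/(142/19)=-620/71
row 4: denom=8−2·19/71=530/71; d'=(33−2·-620/71)/(530/71)=3583/530
back: M4=3583/530
back: M3=-620/71−19/71·3583/530=-5587/530
back: M2=157/38−5/19·-5587/530=366/53
back: M1=-7/10−1/5·366/53=-1103/530
M: M0=0, M1=-1103/530, M2=366/53, M3=-5587/530, M4=3583/530, M5=0
seg 0: a=-5, c=M0/2=0, d=(M1−M0)/(6·3)=-1103/9540, b=Δ0−h0·(2M0+M1)/6=5429/3180
seg 1: a=-3, c=M1/2=-1103/1060, d=(M2−M1)/(6·2)=4763/6360, b=Δ1−h1·(2M1+M2)/6=-2249/1590
seg 2: a=-4, c=M2/2=183/53, d=(M3−M2)/(6·2)=-9247/6360, b=Δ2−h2·(2M2+M3)/6=2711/795
seg 3: a=5, c=M3/2=-5587/1060, d=(M4−M3)/(6·2)=917/636, b=Δ3−h3·(2M3+M4)/6=-359/1590
seg 4: a=-5, c=M4/2=3583/1060, d=(M5−M4)/(6·2)=-3583/6360, b=Δ4−h4·(2M4+M5)/6=-6371/1590
t_q=13/2 → seg 2, τ=3/2; S=-4+2711/795·τ+183/53·τ²+-9247/6360·τ³=67449/16960

  seg 0: a=-5 b=5429/3180 c=0 d=-1103/9540
  seg 1: a=-3 b=-2249/1590 c=-1103/1060 d=4763/6360
  seg 2: a=-4 b=2711/795 c=183/53 d=-9247/6360
  seg 3: a=5 b=-359/1590 c=-5587/1060 d=917/636
  seg 4: a=-5 b=-6371/1590 c=3583/1060 d=-3583/6360
S(13/2) = 67449/16960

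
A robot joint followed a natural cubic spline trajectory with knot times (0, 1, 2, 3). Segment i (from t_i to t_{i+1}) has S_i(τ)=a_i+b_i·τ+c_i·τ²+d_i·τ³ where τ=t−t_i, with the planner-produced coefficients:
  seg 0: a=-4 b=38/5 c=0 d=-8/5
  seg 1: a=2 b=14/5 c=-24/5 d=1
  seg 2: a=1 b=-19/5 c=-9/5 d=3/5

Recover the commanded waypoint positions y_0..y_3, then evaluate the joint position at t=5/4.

y_0=-4 y_1=2 y_2=1 y_3=-4
S(5/4) = 773/320

y_0 = S_0(0) = a_0 = -4
y_1 = S_1(0) = a_1 = 2
y_2 = S_2(0) = a_2 = 1
y_3 = S_2(1) = -4
t_q=5/4 is in segment 1 (τ=1/4); S_1(τ)=773/320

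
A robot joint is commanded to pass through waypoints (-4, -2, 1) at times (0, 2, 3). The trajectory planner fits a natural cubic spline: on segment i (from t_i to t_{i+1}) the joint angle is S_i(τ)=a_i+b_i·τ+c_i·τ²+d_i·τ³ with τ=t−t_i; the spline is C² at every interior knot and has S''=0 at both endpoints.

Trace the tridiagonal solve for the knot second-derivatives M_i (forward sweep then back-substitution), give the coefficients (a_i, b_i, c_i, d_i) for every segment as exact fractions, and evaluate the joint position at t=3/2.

Δ: Δ0=1, Δ1=3
row 1: diag=6, rhs=12; c'=1/6, d'=2
back: M1=2
M: M0=0, M1=2, M2=0
seg 0: a=-4, c=M0/2=0, d=(M1−M0)/(6·2)=1/6, b=Δ0−h0·(2M0+M1)/6=1/3
seg 1: a=-2, c=M1/2=1, d=(M2−M1)/(6·1)=-1/3, b=Δ1−h1·(2M1+M2)/6=7/3
t_q=3/2 → seg 0, τ=3/2; S=-4+1/3·τ+0·τ²+1/6·τ³=-47/16

  seg 0: a=-4 b=1/3 c=0 d=1/6
  seg 1: a=-2 b=7/3 c=1 d=-1/3
S(3/2) = -47/16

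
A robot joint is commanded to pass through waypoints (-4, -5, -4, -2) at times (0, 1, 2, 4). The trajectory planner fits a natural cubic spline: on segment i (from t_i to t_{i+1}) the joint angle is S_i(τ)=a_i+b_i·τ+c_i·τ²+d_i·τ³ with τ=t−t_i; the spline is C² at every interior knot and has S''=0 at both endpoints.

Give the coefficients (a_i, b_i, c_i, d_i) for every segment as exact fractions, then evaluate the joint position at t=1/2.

Δ: Δ0=-1, Δ1=1, Δ2=1
row 1: diag=4, rhs=12; c'=1/4, d'=3
row 2: denom=6−1·1/4=23/4; d'=(0−1·3)/(23/4)=-12/23
back: M2=-12/23
back: M1=3−1/4·-12/23=72/23
M: M0=0, M1=72/23, M2=-12/23, M3=0
seg 0: a=-4, c=M0/2=0, d=(M1−M0)/(6·1)=12/23, b=Δ0−h0·(2M0+M1)/6=-35/23
seg 1: a=-5, c=M1/2=36/23, d=(M2−M1)/(6·1)=-14/23, b=Δ1−h1·(2M1+M2)/6=1/23
seg 2: a=-4, c=M2/2=-6/23, d=(M3−M2)/(6·2)=1/23, b=Δ2−h2·(2M2+M3)/6=31/23
t_q=1/2 → seg 0, τ=1/2; S=-4+-35/23·τ+0·τ²+12/23·τ³=-108/23

  seg 0: a=-4 b=-35/23 c=0 d=12/23
  seg 1: a=-5 b=1/23 c=36/23 d=-14/23
  seg 2: a=-4 b=31/23 c=-6/23 d=1/23
S(1/2) = -108/23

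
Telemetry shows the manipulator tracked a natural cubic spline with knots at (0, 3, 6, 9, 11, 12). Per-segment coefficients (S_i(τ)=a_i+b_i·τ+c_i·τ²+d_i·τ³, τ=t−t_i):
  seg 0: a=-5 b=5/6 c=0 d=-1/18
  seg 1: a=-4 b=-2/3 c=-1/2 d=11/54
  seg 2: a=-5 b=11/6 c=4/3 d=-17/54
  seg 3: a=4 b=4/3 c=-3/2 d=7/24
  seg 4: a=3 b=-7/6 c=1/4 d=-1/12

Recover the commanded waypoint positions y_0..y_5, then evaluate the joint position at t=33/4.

y_0=-5 y_1=-4 y_2=-5 y_3=4 y_4=3 y_5=2
S(33/4) = 293/128

y_0 = S_0(0) = a_0 = -5
y_1 = S_1(0) = a_1 = -4
y_2 = S_2(0) = a_2 = -5
y_3 = S_3(0) = a_3 = 4
y_4 = S_4(0) = a_4 = 3
y_5 = S_4(1) = 2
t_q=33/4 is in segment 2 (τ=9/4); S_2(τ)=293/128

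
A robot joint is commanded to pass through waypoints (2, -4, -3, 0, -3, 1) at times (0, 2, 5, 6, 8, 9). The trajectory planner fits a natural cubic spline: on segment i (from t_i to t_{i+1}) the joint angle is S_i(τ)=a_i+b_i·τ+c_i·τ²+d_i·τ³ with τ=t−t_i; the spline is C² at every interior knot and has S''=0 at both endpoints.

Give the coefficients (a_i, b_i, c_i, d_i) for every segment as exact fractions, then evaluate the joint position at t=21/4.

  seg 0: a=2 b=-5672/1659 c=0 d=695/6636
  seg 1: a=-4 b=-3587/1659 c=695/1106 d=75/1106
  seg 2: a=-3 b=11411/3318 c=685/553 d=-5567/3318
  seg 3: a=0 b=1465/1659 c=-4197/1106 d=17275/13272
  seg 4: a=-3 b=4391/3318 c=8881/2212 d=-8881/6636
S(21/4) = -147869/70784

Δ: Δ0=-3, Δ1=1/3, Δ2=3, Δ3=-3/2, Δ4=4
row 1: diag=10, rhs=20; c'=3/10, d'=2
row 2: denom=8−3·3/10=71/10; d'=(16−3·2)/(71/10)=100/71
row 3: denom=6−1·10/71=416/71; d'=(-27−1·100/71)/(416/71)=-2017/416
row 4: denom=6−2·71/208=553/104; d'=(33−2·-2017/416)/(553/104)=8881/1106
back: M4=8881/1106
back: M3=-2017/416−71/208·8881/1106=-4197/553
back: M2=100/71−10/71·-4197/553=1370/553
back: M1=2−3/10·1370/553=695/553
M: M0=0, M1=695/553, M2=1370/553, M3=-4197/553, M4=8881/1106, M5=0
seg 0: a=2, c=M0/2=0, d=(M1−M0)/(6·2)=695/6636, b=Δ0−h0·(2M0+M1)/6=-5672/1659
seg 1: a=-4, c=M1/2=695/1106, d=(M2−M1)/(6·3)=75/1106, b=Δ1−h1·(2M1+M2)/6=-3587/1659
seg 2: a=-3, c=M2/2=685/553, d=(M3−M2)/(6·1)=-5567/3318, b=Δ2−h2·(2M2+M3)/6=11411/3318
seg 3: a=0, c=M3/2=-4197/1106, d=(M4−M3)/(6·2)=17275/13272, b=Δ3−h3·(2M3+M4)/6=1465/1659
seg 4: a=-3, c=M4/2=8881/2212, d=(M5−M4)/(6·1)=-8881/6636, b=Δ4−h4·(2M4+M5)/6=4391/3318
t_q=21/4 → seg 2, τ=1/4; S=-3+11411/3318·τ+685/553·τ²+-5567/3318·τ³=-147869/70784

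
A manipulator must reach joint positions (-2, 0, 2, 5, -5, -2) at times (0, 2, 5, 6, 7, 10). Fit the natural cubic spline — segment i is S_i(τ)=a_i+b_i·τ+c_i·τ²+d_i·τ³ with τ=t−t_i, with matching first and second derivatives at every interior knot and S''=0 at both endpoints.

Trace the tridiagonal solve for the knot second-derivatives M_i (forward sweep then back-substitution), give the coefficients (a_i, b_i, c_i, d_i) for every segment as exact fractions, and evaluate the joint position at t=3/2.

Δ: Δ0=1, Δ1=2/3, Δ2=3, Δ3=-10, Δ4=1
row 1: diag=10, rhs=-2; c'=3/10, d'=-1/5
row 2: denom=8−3·3/10=71/10; d'=(14−3·-1/5)/(71/10)=146/71
row 3: denom=4−1·10/71=274/71; d'=(-78−1·146/71)/(274/71)=-2842/137
row 4: denom=8−1·71/274=2121/274; d'=(66−1·-2842/137)/(2121/274)=23768/2121
back: M4=23768/2121
back: M3=-2842/137−71/274·23768/2121=-50158/2121
back: M2=146/71−10/71·-50158/2121=11426/2121
back: M1=-1/5−3/10·11426/2121=-1284/707
M: M0=0, M1=-1284/707, M2=11426/2121, M3=-50158/2121, M4=23768/2121, M5=0
seg 0: a=-2, c=M0/2=0, d=(M1−M0)/(6·2)=-107/707, b=Δ0−h0·(2M0+M1)/6=1135/707
seg 1: a=0, c=M1/2=-642/707, d=(M2−M1)/(6·3)=7639/19089, b=Δ1−h1·(2M1+M2)/6=-149/707
seg 2: a=2, c=M2/2=5713/2121, d=(M3−M2)/(6·1)=-10264/2121, b=Δ2−h2·(2M2+M3)/6=3638/707
seg 3: a=5, c=M3/2=-25079/2121, d=(M4−M3)/(6·1)=4107/707, b=Δ3−h3·(2M3+M4)/6=-8452/2121
seg 4: a=-5, c=M4/2=11884/2121, d=(M5−M4)/(6·3)=-11884/19089, b=Δ4−h4·(2M4+M5)/6=-21647/2121
t_q=3/2 → seg 0, τ=3/2; S=-2+1135/707·τ+0·τ²+-107/707·τ³=-83/808

  seg 0: a=-2 b=1135/707 c=0 d=-107/707
  seg 1: a=0 b=-149/707 c=-642/707 d=7639/19089
  seg 2: a=2 b=3638/707 c=5713/2121 d=-10264/2121
  seg 3: a=5 b=-8452/2121 c=-25079/2121 d=4107/707
  seg 4: a=-5 b=-21647/2121 c=11884/2121 d=-11884/19089
S(3/2) = -83/808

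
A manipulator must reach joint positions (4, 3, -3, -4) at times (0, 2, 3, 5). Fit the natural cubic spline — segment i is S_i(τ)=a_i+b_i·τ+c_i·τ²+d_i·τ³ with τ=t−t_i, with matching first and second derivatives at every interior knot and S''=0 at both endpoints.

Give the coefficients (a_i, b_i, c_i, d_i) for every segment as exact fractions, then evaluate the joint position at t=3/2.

  seg 0: a=4 b=17/10 c=0 d=-11/20
  seg 1: a=3 b=-49/10 c=-33/10 d=11/5
  seg 2: a=-3 b=-49/10 c=33/10 d=-11/20
S(3/2) = 751/160

Δ: Δ0=-1/2, Δ1=-6, Δ2=-1/2
row 1: diag=6, rhs=-33; c'=1/6, d'=-11/2
row 2: denom=6−1·1/6=35/6; d'=(33−1·-11/2)/(35/6)=33/5
back: M2=33/5
back: M1=-11/2−1/6·33/5=-33/5
M: M0=0, M1=-33/5, M2=33/5, M3=0
seg 0: a=4, c=M0/2=0, d=(M1−M0)/(6·2)=-11/20, b=Δ0−h0·(2M0+M1)/6=17/10
seg 1: a=3, c=M1/2=-33/10, d=(M2−M1)/(6·1)=11/5, b=Δ1−h1·(2M1+M2)/6=-49/10
seg 2: a=-3, c=M2/2=33/10, d=(M3−M2)/(6·2)=-11/20, b=Δ2−h2·(2M2+M3)/6=-49/10
t_q=3/2 → seg 0, τ=3/2; S=4+17/10·τ+0·τ²+-11/20·τ³=751/160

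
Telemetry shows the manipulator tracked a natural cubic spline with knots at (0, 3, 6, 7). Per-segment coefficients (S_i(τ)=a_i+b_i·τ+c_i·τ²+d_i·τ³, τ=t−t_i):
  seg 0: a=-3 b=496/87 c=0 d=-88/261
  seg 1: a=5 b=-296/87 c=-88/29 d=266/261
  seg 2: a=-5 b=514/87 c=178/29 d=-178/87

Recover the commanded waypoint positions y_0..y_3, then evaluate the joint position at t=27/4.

y_0 = S_0(0) = a_0 = -3
y_1 = S_1(0) = a_1 = 5
y_2 = S_2(0) = a_2 = -5
y_3 = S_2(1) = 5
t_q=27/4 is in segment 2 (τ=3/4); S_2(τ)=1875/928

y_0=-3 y_1=5 y_2=-5 y_3=5
S(27/4) = 1875/928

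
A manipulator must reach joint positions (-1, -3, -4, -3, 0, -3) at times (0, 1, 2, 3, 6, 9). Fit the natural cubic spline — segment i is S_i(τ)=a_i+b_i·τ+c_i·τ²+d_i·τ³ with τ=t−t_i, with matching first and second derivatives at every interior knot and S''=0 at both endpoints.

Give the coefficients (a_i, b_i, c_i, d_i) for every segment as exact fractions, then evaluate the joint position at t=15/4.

  seg 0: a=-1 b=-894/419 c=0 d=56/419
  seg 1: a=-3 b=-726/419 c=168/419 d=139/419
  seg 2: a=-4 b=27/419 c=585/419 d=-193/419
  seg 3: a=-3 b=618/419 c=6/419 d=-217/3771
  seg 4: a=0 b=3/419 c=-211/419 d=211/3771
S(15/4) = -51219/26816

Δ: Δ0=-2, Δ1=-1, Δ2=1, Δ3=1, Δ4=-1
row 1: diag=4, rhs=6; c'=1/4, d'=3/2
row 2: denom=4−1·1/4=15/4; d'=(12−1·3/2)/(15/4)=14/5
row 3: denom=8−1·4/15=116/15; d'=(0−1·14/5)/(116/15)=-21/58
row 4: denom=12−3·45/116=1257/116; d'=(-12−3·-21/58)/(1257/116)=-422/419
back: M4=-422/419
back: M3=-21/58−45/116·-422/419=12/419
back: M2=14/5−4/15·12/419=1170/419
back: M1=3/2−1/4·1170/419=336/419
M: M0=0, M1=336/419, M2=1170/419, M3=12/419, M4=-422/419, M5=0
seg 0: a=-1, c=M0/2=0, d=(M1−M0)/(6·1)=56/419, b=Δ0−h0·(2M0+M1)/6=-894/419
seg 1: a=-3, c=M1/2=168/419, d=(M2−M1)/(6·1)=139/419, b=Δ1−h1·(2M1+M2)/6=-726/419
seg 2: a=-4, c=M2/2=585/419, d=(M3−M2)/(6·1)=-193/419, b=Δ2−h2·(2M2+M3)/6=27/419
seg 3: a=-3, c=M3/2=6/419, d=(M4−M3)/(6·3)=-217/3771, b=Δ3−h3·(2M3+M4)/6=618/419
seg 4: a=0, c=M4/2=-211/419, d=(M5−M4)/(6·3)=211/3771, b=Δ4−h4·(2M4+M5)/6=3/419
t_q=15/4 → seg 3, τ=3/4; S=-3+618/419·τ+6/419·τ²+-217/3771·τ³=-51219/26816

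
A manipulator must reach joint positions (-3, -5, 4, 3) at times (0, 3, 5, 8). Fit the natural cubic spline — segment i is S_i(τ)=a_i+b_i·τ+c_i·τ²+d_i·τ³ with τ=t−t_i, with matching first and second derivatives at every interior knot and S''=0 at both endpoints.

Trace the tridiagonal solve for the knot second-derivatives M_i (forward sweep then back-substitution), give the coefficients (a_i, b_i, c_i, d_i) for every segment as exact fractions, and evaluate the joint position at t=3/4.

Δ: Δ0=-2/3, Δ1=9/2, Δ2=-1/3
row 1: diag=10, rhs=31; c'=1/5, d'=31/10
row 2: denom=10−2·1/5=48/5; d'=(-29−2·31/10)/(48/5)=-11/3
back: M2=-11/3
back: M1=31/10−1/5·-11/3=23/6
M: M0=0, M1=23/6, M2=-11/3, M3=0
seg 0: a=-3, c=M0/2=0, d=(M1−M0)/(6·3)=23/108, b=Δ0−h0·(2M0+M1)/6=-31/12
seg 1: a=-5, c=M1/2=23/12, d=(M2−M1)/(6·2)=-5/8, b=Δ1−h1·(2M1+M2)/6=19/6
seg 2: a=4, c=M2/2=-11/6, d=(M3−M2)/(6·3)=11/54, b=Δ2−h2·(2M2+M3)/6=10/3
t_q=3/4 → seg 0, τ=3/4; S=-3+-31/12·τ+0·τ²+23/108·τ³=-1241/256

  seg 0: a=-3 b=-31/12 c=0 d=23/108
  seg 1: a=-5 b=19/6 c=23/12 d=-5/8
  seg 2: a=4 b=10/3 c=-11/6 d=11/54
S(3/4) = -1241/256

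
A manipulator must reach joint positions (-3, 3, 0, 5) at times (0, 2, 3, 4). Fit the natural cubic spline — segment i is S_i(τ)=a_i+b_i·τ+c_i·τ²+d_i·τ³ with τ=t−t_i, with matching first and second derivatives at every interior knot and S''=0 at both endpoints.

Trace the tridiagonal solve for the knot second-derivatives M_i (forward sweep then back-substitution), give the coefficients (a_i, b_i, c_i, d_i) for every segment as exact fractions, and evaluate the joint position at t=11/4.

Δ: Δ0=3, Δ1=-3, Δ2=5
row 1: diag=6, rhs=-36; c'=1/6, d'=-6
row 2: denom=4−1·1/6=23/6; d'=(48−1·-6)/(23/6)=324/23
back: M2=324/23
back: M1=-6−1/6·324/23=-192/23
M: M0=0, M1=-192/23, M2=324/23, M3=0
seg 0: a=-3, c=M0/2=0, d=(M1−M0)/(6·2)=-16/23, b=Δ0−h0·(2M0+M1)/6=133/23
seg 1: a=3, c=M1/2=-96/23, d=(M2−M1)/(6·1)=86/23, b=Δ1−h1·(2M1+M2)/6=-59/23
seg 2: a=0, c=M2/2=162/23, d=(M3−M2)/(6·1)=-54/23, b=Δ2−h2·(2M2+M3)/6=7/23
t_q=11/4 → seg 1, τ=3/4; S=3+-59/23·τ+-96/23·τ²+86/23·τ³=225/736

  seg 0: a=-3 b=133/23 c=0 d=-16/23
  seg 1: a=3 b=-59/23 c=-96/23 d=86/23
  seg 2: a=0 b=7/23 c=162/23 d=-54/23
S(11/4) = 225/736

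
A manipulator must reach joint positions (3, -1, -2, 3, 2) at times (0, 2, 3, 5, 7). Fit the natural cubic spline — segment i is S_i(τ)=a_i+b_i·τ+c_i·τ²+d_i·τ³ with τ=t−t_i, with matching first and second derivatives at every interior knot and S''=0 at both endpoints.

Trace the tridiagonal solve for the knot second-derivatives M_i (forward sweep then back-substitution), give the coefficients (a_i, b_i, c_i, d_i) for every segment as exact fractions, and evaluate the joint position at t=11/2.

Δ: Δ0=-2, Δ1=-1, Δ2=5/2, Δ3=-1/2
row 1: diag=6, rhs=6; c'=1/6, d'=1
row 2: denom=6−1·1/6=35/6; d'=(21−1·1)/(35/6)=24/7
row 3: denom=8−2·12/35=256/35; d'=(-18−2·24/7)/(256/35)=-435/128
back: M3=-435/128
back: M2=24/7−12/35·-435/128=147/32
back: M1=1−1/6·147/32=15/64
M: M0=0, M1=15/64, M2=147/32, M3=-435/128, M4=0
seg 0: a=3, c=M0/2=0, d=(M1−M0)/(6·2)=5/256, b=Δ0−h0·(2M0+M1)/6=-133/64
seg 1: a=-1, c=M1/2=15/128, d=(M2−M1)/(6·1)=93/128, b=Δ1−h1·(2M1+M2)/6=-59/32
seg 2: a=-2, c=M2/2=147/64, d=(M3−M2)/(6·2)=-341/512, b=Δ2−h2·(2M2+M3)/6=73/128
seg 3: a=3, c=M3/2=-435/256, d=(M4−M3)/(6·2)=145/512, b=Δ3−h3·(2M3+M4)/6=113/64
t_q=11/2 → seg 3, τ=1/2; S=3+113/64·τ+-435/256·τ²+145/512·τ³=14309/4096

  seg 0: a=3 b=-133/64 c=0 d=5/256
  seg 1: a=-1 b=-59/32 c=15/128 d=93/128
  seg 2: a=-2 b=73/128 c=147/64 d=-341/512
  seg 3: a=3 b=113/64 c=-435/256 d=145/512
S(11/2) = 14309/4096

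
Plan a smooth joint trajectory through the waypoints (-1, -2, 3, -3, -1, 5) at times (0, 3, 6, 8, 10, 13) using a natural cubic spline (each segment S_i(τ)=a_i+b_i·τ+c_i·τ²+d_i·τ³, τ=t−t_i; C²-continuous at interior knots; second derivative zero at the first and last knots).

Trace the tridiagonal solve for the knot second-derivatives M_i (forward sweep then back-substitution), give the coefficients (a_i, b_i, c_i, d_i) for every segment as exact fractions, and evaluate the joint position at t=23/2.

Δ: Δ0=-1/3, Δ1=5/3, Δ2=-3, Δ3=1, Δ4=2
row 1: diag=12, rhs=12; c'=1/4, d'=1
row 2: denom=10−3·1/4=37/4; d'=(-28−3·1)/(37/4)=-124/37
row 3: denom=8−2·8/37=280/37; d'=(24−2·-124/37)/(280/37)=142/35
row 4: denom=10−2·37/140=663/70; d'=(6−2·142/35)/(663/70)=-148/663
back: M4=-148/663
back: M3=142/35−37/140·-148/663=2729/663
back: M2=-124/37−8/37·2729/663=-2812/663
back: M1=1−1/4·-2812/663=1366/663
M: M0=0, M1=1366/663, M2=-2812/663, M3=2729/663, M4=-148/663, M5=0
seg 0: a=-1, c=M0/2=0, d=(M1−M0)/(6·3)=683/5967, b=Δ0−h0·(2M0+M1)/6=-904/663
seg 1: a=-2, c=M1/2=683/663, d=(M2−M1)/(6·3)=-2089/5967, b=Δ1−h1·(2M1+M2)/6=1145/663
seg 2: a=3, c=M2/2=-1406/663, d=(M3−M2)/(6·2)=1847/2652, b=Δ2−h2·(2M2+M3)/6=-1024/663
seg 3: a=-3, c=M3/2=2729/1326, d=(M4−M3)/(6·2)=-959/2652, b=Δ3−h3·(2M3+M4)/6=-369/221
seg 4: a=-1, c=M4/2=-74/663, d=(M5−M4)/(6·3)=74/5967, b=Δ4−h4·(2M4+M5)/6=1474/663
t_q=23/2 → seg 4, τ=3/2; S=-1+1474/663·τ+-74/663·τ²+74/5967·τ³=1879/884

  seg 0: a=-1 b=-904/663 c=0 d=683/5967
  seg 1: a=-2 b=1145/663 c=683/663 d=-2089/5967
  seg 2: a=3 b=-1024/663 c=-1406/663 d=1847/2652
  seg 3: a=-3 b=-369/221 c=2729/1326 d=-959/2652
  seg 4: a=-1 b=1474/663 c=-74/663 d=74/5967
S(23/2) = 1879/884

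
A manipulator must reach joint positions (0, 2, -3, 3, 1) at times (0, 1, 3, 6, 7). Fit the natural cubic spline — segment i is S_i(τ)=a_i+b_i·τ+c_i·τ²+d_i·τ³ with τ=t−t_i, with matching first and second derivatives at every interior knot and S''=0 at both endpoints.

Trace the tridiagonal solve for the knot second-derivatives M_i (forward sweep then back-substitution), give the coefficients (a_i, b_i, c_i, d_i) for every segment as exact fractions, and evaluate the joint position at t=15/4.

Δ: Δ0=2, Δ1=-5/2, Δ2=2, Δ3=-2
row 1: diag=6, rhs=-27; c'=1/3, d'=-9/2
row 2: denom=10−2·1/3=28/3; d'=(27−2·-9/2)/(28/3)=27/7
row 3: denom=8−3·9/28=197/28; d'=(-24−3·27/7)/(197/28)=-996/197
back: M3=-996/197
back: M2=27/7−9/28·-996/197=1080/197
back: M1=-9/2−1/3·1080/197=-2493/394
M: M0=0, M1=-2493/394, M2=1080/197, M3=-996/197, M4=0
seg 0: a=0, c=M0/2=0, d=(M1−M0)/(6·1)=-831/788, b=Δ0−h0·(2M0+M1)/6=2407/788
seg 1: a=2, c=M1/2=-2493/788, d=(M2−M1)/(6·2)=1551/1576, b=Δ1−h1·(2M1+M2)/6=-43/394
seg 2: a=-3, c=M2/2=540/197, d=(M3−M2)/(6·3)=-346/591, b=Δ2−h2·(2M2+M3)/6=-188/197
seg 3: a=3, c=M3/2=-498/197, d=(M4−M3)/(6·1)=166/197, b=Δ3−h3·(2M3+M4)/6=-62/197
t_q=15/4 → seg 2, τ=3/4; S=-3+-188/197·τ+540/197·τ²+-346/591·τ³=-15261/6304

  seg 0: a=0 b=2407/788 c=0 d=-831/788
  seg 1: a=2 b=-43/394 c=-2493/788 d=1551/1576
  seg 2: a=-3 b=-188/197 c=540/197 d=-346/591
  seg 3: a=3 b=-62/197 c=-498/197 d=166/197
S(15/4) = -15261/6304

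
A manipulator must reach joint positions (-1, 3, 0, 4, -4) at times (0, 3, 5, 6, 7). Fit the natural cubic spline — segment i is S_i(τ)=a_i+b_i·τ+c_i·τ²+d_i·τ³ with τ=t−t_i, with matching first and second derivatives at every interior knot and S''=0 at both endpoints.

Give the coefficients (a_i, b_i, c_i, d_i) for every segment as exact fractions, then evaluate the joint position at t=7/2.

  seg 0: a=-1 b=4109/1284 c=0 d=-799/3852
  seg 1: a=3 b=-1541/642 c=-799/428 d=2975/2568
  seg 2: a=0 b=1295/321 c=544/107 d=-1643/321
  seg 3: a=4 b=-370/321 c=-1099/107 d=1099/321
S(7/2) = 10121/6848

Δ: Δ0=4/3, Δ1=-3/2, Δ2=4, Δ3=-8
row 1: diag=10, rhs=-17; c'=1/5, d'=-17/10
row 2: denom=6−2·1/5=28/5; d'=(33−2·-17/10)/(28/5)=13/2
row 3: denom=4−1·5/28=107/28; d'=(-72−1·13/2)/(107/28)=-2198/107
back: M3=-2198/107
back: M2=13/2−5/28·-2198/107=1088/107
back: M1=-17/10−1/5·1088/107=-799/214
M: M0=0, M1=-799/214, M2=1088/107, M3=-2198/107, M4=0
seg 0: a=-1, c=M0/2=0, d=(M1−M0)/(6·3)=-799/3852, b=Δ0−h0·(2M0+M1)/6=4109/1284
seg 1: a=3, c=M1/2=-799/428, d=(M2−M1)/(6·2)=2975/2568, b=Δ1−h1·(2M1+M2)/6=-1541/642
seg 2: a=0, c=M2/2=544/107, d=(M3−M2)/(6·1)=-1643/321, b=Δ2−h2·(2M2+M3)/6=1295/321
seg 3: a=4, c=M3/2=-1099/107, d=(M4−M3)/(6·1)=1099/321, b=Δ3−h3·(2M3+M4)/6=-370/321
t_q=7/2 → seg 1, τ=1/2; S=3+-1541/642·τ+-799/428·τ²+2975/2568·τ³=10121/6848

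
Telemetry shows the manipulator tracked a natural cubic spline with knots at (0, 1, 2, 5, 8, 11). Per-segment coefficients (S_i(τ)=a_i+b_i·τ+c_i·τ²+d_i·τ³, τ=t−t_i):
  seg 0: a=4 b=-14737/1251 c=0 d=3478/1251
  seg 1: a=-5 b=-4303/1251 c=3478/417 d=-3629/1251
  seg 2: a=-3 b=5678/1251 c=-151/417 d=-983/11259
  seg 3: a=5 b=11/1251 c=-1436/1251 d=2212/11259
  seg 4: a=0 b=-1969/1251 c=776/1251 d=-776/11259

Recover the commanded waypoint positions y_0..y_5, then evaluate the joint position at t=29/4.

y_0 = S_0(0) = a_0 = 4
y_1 = S_1(0) = a_1 = -5
y_2 = S_2(0) = a_2 = -3
y_3 = S_3(0) = a_3 = 5
y_4 = S_4(0) = a_4 = 0
y_5 = S_4(3) = -1
t_q=29/4 is in segment 3 (τ=9/4); S_3(τ)=3217/2224

y_0=4 y_1=-5 y_2=-3 y_3=5 y_4=0 y_5=-1
S(29/4) = 3217/2224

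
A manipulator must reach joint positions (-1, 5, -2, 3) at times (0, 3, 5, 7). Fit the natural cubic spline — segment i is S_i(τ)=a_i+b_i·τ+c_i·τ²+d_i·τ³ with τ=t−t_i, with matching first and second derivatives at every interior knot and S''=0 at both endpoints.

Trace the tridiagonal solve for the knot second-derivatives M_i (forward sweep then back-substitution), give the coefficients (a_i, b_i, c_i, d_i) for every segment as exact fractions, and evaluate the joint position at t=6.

  seg 0: a=-1 b=80/19 c=0 d=-14/57
  seg 1: a=5 b=-46/19 c=-42/19 d=127/152
  seg 2: a=-2 b=-47/38 c=213/76 d=-71/152
S(6) = -137/152

Δ: Δ0=2, Δ1=-7/2, Δ2=5/2
row 1: diag=10, rhs=-33; c'=1/5, d'=-33/10
row 2: denom=8−2·1/5=38/5; d'=(36−2·-33/10)/(38/5)=213/38
back: M2=213/38
back: M1=-33/10−1/5·213/38=-84/19
M: M0=0, M1=-84/19, M2=213/38, M3=0
seg 0: a=-1, c=M0/2=0, d=(M1−M0)/(6·3)=-14/57, b=Δ0−h0·(2M0+M1)/6=80/19
seg 1: a=5, c=M1/2=-42/19, d=(M2−M1)/(6·2)=127/152, b=Δ1−h1·(2M1+M2)/6=-46/19
seg 2: a=-2, c=M2/2=213/76, d=(M3−M2)/(6·2)=-71/152, b=Δ2−h2·(2M2+M3)/6=-47/38
t_q=6 → seg 2, τ=1; S=-2+-47/38·τ+213/76·τ²+-71/152·τ³=-137/152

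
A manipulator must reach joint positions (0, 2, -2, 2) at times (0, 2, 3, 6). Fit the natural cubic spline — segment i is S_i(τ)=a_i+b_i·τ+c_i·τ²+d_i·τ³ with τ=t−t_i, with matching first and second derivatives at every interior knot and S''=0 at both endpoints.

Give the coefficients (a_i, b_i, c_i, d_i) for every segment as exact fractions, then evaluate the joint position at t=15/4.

Δ: Δ0=1, Δ1=-4, Δ2=4/3
row 1: diag=6, rhs=-30; c'=1/6, d'=-5
row 2: denom=8−1·1/6=47/6; d'=(32−1·-5)/(47/6)=222/47
back: M2=222/47
back: M1=-5−1/6·222/47=-272/47
M: M0=0, M1=-272/47, M2=222/47, M3=0
seg 0: a=0, c=M0/2=0, d=(M1−M0)/(6·2)=-68/141, b=Δ0−h0·(2M0+M1)/6=413/141
seg 1: a=2, c=M1/2=-136/47, d=(M2−M1)/(6·1)=247/141, b=Δ1−h1·(2M1+M2)/6=-403/141
seg 2: a=-2, c=M2/2=111/47, d=(M3−M2)/(6·3)=-37/141, b=Δ2−h2·(2M2+M3)/6=-478/141
t_q=15/4 → seg 2, τ=3/4; S=-2+-478/141·τ+111/47·τ²+-37/141·τ³=-10001/3008

  seg 0: a=0 b=413/141 c=0 d=-68/141
  seg 1: a=2 b=-403/141 c=-136/47 d=247/141
  seg 2: a=-2 b=-478/141 c=111/47 d=-37/141
S(15/4) = -10001/3008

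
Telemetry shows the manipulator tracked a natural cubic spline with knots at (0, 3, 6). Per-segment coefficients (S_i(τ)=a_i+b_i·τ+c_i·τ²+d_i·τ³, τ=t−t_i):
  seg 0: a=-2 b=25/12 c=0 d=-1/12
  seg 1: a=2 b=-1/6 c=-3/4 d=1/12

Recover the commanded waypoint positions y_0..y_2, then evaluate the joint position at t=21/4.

y_0 = S_0(0) = a_0 = -2
y_1 = S_1(0) = a_1 = 2
y_2 = S_1(3) = -3
t_q=21/4 is in segment 1 (τ=9/4); S_1(τ)=-313/256

y_0=-2 y_1=2 y_2=-3
S(21/4) = -313/256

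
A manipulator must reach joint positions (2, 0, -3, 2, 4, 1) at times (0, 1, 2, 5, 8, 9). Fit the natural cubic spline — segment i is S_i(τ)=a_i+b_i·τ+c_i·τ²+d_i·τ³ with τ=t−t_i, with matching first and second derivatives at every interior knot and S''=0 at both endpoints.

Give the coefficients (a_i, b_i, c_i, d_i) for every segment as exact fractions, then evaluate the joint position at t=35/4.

Δ: Δ0=-2, Δ1=-3, Δ2=5/3, Δ3=2/3, Δ4=-3
row 1: diag=4, rhs=-6; c'=1/4, d'=-3/2
row 2: denom=8−1·1/4=31/4; d'=(28−1·-3/2)/(31/4)=118/31
row 3: denom=12−3·12/31=336/31; d'=(-6−3·118/31)/(336/31)=-45/28
row 4: denom=8−3·31/112=803/112; d'=(-22−3·-45/28)/(803/112)=-1924/803
back: M4=-1924/803
back: M3=-45/28−31/112·-1924/803=-758/803
back: M2=118/31−12/31·-758/803=3350/803
back: M1=-3/2−1/4·3350/803=-2042/803
M: M0=0, M1=-2042/803, M2=3350/803, M3=-758/803, M4=-1924/803, M5=0
seg 0: a=2, c=M0/2=0, d=(M1−M0)/(6·1)=-1021/2409, b=Δ0−h0·(2M0+M1)/6=-3797/2409
seg 1: a=0, c=M1/2=-1021/803, d=(M2−M1)/(6·1)=2696/2409, b=Δ1−h1·(2M1+M2)/6=-6860/2409
seg 2: a=-3, c=M2/2=1675/803, d=(M3−M2)/(6·3)=-2054/7227, b=Δ2−h2·(2M2+M3)/6=-4898/2409
seg 3: a=2, c=M3/2=-379/803, d=(M4−M3)/(6·3)=-53/657, b=Δ3−h3·(2M3+M4)/6=6766/2409
seg 4: a=4, c=M4/2=-962/803, d=(M5−M4)/(6·1)=962/2409, b=Δ4−h4·(2M4+M5)/6=-5303/2409
t_q=35/4 → seg 4, τ=3/4; S=4+-5303/2409·τ+-962/803·τ²+962/2409·τ³=47373/25696

  seg 0: a=2 b=-3797/2409 c=0 d=-1021/2409
  seg 1: a=0 b=-6860/2409 c=-1021/803 d=2696/2409
  seg 2: a=-3 b=-4898/2409 c=1675/803 d=-2054/7227
  seg 3: a=2 b=6766/2409 c=-379/803 d=-53/657
  seg 4: a=4 b=-5303/2409 c=-962/803 d=962/2409
S(35/4) = 47373/25696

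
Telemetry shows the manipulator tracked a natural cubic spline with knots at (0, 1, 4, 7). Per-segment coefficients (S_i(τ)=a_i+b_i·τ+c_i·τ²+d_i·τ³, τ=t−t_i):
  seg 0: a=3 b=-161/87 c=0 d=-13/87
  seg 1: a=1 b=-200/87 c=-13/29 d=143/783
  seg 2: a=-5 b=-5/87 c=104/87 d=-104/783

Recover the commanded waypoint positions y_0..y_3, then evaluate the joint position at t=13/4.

y_0=3 y_1=1 y_2=-5 y_3=2
S(13/4) = -8095/1856

y_0 = S_0(0) = a_0 = 3
y_1 = S_1(0) = a_1 = 1
y_2 = S_2(0) = a_2 = -5
y_3 = S_2(3) = 2
t_q=13/4 is in segment 1 (τ=9/4); S_1(τ)=-8095/1856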